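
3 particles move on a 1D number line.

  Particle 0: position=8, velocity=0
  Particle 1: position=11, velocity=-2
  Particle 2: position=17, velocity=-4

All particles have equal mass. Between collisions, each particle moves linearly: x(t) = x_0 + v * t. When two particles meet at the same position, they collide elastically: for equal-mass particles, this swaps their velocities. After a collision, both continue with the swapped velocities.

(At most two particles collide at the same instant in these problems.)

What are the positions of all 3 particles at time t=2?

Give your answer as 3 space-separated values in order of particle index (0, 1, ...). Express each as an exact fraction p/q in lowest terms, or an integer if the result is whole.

Answer: 7 8 9

Derivation:
Collision at t=3/2: particles 0 and 1 swap velocities; positions: p0=8 p1=8 p2=11; velocities now: v0=-2 v1=0 v2=-4
Advance to t=2 (no further collisions before then); velocities: v0=-2 v1=0 v2=-4; positions = 7 8 9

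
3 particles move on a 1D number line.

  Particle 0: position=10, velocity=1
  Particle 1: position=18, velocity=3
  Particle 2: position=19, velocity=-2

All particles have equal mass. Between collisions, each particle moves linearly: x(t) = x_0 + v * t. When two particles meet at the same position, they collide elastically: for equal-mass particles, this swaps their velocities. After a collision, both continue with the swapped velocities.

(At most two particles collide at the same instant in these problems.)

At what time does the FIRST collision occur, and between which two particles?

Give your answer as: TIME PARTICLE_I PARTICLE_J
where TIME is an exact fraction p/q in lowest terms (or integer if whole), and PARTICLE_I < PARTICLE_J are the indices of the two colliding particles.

Answer: 1/5 1 2

Derivation:
Pair (0,1): pos 10,18 vel 1,3 -> not approaching (rel speed -2 <= 0)
Pair (1,2): pos 18,19 vel 3,-2 -> gap=1, closing at 5/unit, collide at t=1/5
Earliest collision: t=1/5 between 1 and 2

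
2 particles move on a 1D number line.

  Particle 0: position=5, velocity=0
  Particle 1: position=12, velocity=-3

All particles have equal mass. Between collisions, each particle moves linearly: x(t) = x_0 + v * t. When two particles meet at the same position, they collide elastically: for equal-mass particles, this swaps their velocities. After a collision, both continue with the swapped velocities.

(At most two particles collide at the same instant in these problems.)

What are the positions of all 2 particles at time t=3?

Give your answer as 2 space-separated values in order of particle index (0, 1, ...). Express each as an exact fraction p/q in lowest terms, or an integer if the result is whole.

Collision at t=7/3: particles 0 and 1 swap velocities; positions: p0=5 p1=5; velocities now: v0=-3 v1=0
Advance to t=3 (no further collisions before then); velocities: v0=-3 v1=0; positions = 3 5

Answer: 3 5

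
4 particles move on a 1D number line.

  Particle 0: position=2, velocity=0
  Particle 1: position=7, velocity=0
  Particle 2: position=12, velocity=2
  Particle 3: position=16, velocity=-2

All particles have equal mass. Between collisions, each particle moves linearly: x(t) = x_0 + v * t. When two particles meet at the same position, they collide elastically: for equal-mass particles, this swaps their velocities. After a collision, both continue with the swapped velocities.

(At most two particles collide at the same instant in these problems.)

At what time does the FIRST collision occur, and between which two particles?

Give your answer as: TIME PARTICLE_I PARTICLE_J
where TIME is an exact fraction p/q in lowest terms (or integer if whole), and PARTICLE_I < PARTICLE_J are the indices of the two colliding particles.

Answer: 1 2 3

Derivation:
Pair (0,1): pos 2,7 vel 0,0 -> not approaching (rel speed 0 <= 0)
Pair (1,2): pos 7,12 vel 0,2 -> not approaching (rel speed -2 <= 0)
Pair (2,3): pos 12,16 vel 2,-2 -> gap=4, closing at 4/unit, collide at t=1
Earliest collision: t=1 between 2 and 3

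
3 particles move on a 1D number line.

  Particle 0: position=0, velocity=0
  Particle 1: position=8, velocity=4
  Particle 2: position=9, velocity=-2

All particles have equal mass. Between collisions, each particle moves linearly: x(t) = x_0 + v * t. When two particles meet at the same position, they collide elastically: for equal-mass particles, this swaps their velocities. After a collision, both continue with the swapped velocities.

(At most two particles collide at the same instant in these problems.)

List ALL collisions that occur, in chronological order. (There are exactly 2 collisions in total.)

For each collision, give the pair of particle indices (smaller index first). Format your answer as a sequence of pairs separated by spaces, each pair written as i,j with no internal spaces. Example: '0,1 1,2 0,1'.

Collision at t=1/6: particles 1 and 2 swap velocities; positions: p0=0 p1=26/3 p2=26/3; velocities now: v0=0 v1=-2 v2=4
Collision at t=9/2: particles 0 and 1 swap velocities; positions: p0=0 p1=0 p2=26; velocities now: v0=-2 v1=0 v2=4

Answer: 1,2 0,1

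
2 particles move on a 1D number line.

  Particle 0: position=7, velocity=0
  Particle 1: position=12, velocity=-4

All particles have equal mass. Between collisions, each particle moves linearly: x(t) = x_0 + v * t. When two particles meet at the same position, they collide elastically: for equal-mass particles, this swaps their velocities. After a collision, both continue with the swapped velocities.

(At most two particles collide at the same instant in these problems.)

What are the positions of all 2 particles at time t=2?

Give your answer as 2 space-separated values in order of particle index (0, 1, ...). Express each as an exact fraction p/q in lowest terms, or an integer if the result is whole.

Answer: 4 7

Derivation:
Collision at t=5/4: particles 0 and 1 swap velocities; positions: p0=7 p1=7; velocities now: v0=-4 v1=0
Advance to t=2 (no further collisions before then); velocities: v0=-4 v1=0; positions = 4 7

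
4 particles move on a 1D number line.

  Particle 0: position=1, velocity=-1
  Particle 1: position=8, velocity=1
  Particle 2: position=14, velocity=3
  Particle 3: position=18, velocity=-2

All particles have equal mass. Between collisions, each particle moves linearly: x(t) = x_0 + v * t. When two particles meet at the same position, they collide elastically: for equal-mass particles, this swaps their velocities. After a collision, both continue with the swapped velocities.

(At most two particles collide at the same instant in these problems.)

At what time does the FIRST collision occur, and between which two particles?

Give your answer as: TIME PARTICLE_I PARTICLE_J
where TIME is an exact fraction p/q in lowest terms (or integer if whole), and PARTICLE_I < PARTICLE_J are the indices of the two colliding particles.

Answer: 4/5 2 3

Derivation:
Pair (0,1): pos 1,8 vel -1,1 -> not approaching (rel speed -2 <= 0)
Pair (1,2): pos 8,14 vel 1,3 -> not approaching (rel speed -2 <= 0)
Pair (2,3): pos 14,18 vel 3,-2 -> gap=4, closing at 5/unit, collide at t=4/5
Earliest collision: t=4/5 between 2 and 3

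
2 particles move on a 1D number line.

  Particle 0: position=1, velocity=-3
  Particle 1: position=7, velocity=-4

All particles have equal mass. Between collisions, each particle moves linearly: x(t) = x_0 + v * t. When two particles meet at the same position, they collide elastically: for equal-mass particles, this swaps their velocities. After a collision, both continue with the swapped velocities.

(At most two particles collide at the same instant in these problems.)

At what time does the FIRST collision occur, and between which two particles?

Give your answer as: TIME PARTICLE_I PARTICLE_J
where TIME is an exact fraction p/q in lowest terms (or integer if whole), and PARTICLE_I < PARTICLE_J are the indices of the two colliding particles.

Pair (0,1): pos 1,7 vel -3,-4 -> gap=6, closing at 1/unit, collide at t=6
Earliest collision: t=6 between 0 and 1

Answer: 6 0 1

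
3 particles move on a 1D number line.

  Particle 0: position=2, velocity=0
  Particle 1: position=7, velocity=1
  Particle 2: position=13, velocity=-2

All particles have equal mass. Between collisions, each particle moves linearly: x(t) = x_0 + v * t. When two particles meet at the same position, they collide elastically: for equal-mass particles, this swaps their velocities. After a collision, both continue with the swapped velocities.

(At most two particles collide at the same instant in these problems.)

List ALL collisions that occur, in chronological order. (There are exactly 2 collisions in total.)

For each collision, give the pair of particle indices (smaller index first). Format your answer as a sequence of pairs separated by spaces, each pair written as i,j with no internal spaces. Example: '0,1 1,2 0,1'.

Collision at t=2: particles 1 and 2 swap velocities; positions: p0=2 p1=9 p2=9; velocities now: v0=0 v1=-2 v2=1
Collision at t=11/2: particles 0 and 1 swap velocities; positions: p0=2 p1=2 p2=25/2; velocities now: v0=-2 v1=0 v2=1

Answer: 1,2 0,1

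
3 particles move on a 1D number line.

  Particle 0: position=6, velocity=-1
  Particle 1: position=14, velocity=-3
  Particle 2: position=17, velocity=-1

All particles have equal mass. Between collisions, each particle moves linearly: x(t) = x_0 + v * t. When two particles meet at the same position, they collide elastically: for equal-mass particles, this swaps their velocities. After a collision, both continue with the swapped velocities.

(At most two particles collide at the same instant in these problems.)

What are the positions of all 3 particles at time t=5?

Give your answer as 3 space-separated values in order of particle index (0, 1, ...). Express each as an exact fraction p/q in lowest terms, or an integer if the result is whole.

Collision at t=4: particles 0 and 1 swap velocities; positions: p0=2 p1=2 p2=13; velocities now: v0=-3 v1=-1 v2=-1
Advance to t=5 (no further collisions before then); velocities: v0=-3 v1=-1 v2=-1; positions = -1 1 12

Answer: -1 1 12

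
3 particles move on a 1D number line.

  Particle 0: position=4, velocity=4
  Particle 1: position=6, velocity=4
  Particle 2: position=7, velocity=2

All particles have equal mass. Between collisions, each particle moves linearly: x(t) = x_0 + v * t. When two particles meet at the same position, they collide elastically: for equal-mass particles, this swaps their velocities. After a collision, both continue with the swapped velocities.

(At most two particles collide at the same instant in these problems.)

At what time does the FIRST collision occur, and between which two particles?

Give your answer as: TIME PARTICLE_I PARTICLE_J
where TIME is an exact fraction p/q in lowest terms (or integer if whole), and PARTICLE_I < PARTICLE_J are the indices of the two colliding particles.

Pair (0,1): pos 4,6 vel 4,4 -> not approaching (rel speed 0 <= 0)
Pair (1,2): pos 6,7 vel 4,2 -> gap=1, closing at 2/unit, collide at t=1/2
Earliest collision: t=1/2 between 1 and 2

Answer: 1/2 1 2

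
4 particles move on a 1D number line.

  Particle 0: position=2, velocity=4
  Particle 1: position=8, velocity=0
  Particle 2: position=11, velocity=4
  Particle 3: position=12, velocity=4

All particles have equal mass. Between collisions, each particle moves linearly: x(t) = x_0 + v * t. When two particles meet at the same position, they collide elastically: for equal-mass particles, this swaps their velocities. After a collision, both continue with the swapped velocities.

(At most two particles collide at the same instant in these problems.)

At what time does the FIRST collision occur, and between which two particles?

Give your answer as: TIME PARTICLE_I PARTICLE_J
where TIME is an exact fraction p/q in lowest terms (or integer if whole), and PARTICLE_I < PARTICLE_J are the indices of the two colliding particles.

Answer: 3/2 0 1

Derivation:
Pair (0,1): pos 2,8 vel 4,0 -> gap=6, closing at 4/unit, collide at t=3/2
Pair (1,2): pos 8,11 vel 0,4 -> not approaching (rel speed -4 <= 0)
Pair (2,3): pos 11,12 vel 4,4 -> not approaching (rel speed 0 <= 0)
Earliest collision: t=3/2 between 0 and 1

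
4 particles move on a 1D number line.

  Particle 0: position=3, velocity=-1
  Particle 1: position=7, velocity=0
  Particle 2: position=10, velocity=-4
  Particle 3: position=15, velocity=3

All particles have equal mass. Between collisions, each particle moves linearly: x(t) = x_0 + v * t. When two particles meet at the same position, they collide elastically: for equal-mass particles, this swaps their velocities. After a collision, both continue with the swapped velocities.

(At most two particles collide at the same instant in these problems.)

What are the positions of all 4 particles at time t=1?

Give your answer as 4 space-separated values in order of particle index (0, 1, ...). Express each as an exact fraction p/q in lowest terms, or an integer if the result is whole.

Collision at t=3/4: particles 1 and 2 swap velocities; positions: p0=9/4 p1=7 p2=7 p3=69/4; velocities now: v0=-1 v1=-4 v2=0 v3=3
Advance to t=1 (no further collisions before then); velocities: v0=-1 v1=-4 v2=0 v3=3; positions = 2 6 7 18

Answer: 2 6 7 18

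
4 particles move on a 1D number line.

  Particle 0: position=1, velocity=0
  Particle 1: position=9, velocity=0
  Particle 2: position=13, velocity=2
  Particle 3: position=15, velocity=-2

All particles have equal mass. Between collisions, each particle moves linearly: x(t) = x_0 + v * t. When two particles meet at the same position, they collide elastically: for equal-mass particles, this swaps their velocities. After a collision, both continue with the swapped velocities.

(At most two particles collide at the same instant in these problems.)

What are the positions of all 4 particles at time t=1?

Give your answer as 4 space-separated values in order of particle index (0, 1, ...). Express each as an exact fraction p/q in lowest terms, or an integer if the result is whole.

Collision at t=1/2: particles 2 and 3 swap velocities; positions: p0=1 p1=9 p2=14 p3=14; velocities now: v0=0 v1=0 v2=-2 v3=2
Advance to t=1 (no further collisions before then); velocities: v0=0 v1=0 v2=-2 v3=2; positions = 1 9 13 15

Answer: 1 9 13 15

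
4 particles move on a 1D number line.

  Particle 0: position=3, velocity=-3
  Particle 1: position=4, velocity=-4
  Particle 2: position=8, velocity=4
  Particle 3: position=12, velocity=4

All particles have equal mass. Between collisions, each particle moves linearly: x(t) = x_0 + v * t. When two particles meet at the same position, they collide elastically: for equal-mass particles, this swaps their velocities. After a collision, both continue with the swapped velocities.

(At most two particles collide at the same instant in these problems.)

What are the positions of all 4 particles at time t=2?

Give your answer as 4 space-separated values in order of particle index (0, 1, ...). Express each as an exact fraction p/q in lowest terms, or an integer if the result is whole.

Answer: -4 -3 16 20

Derivation:
Collision at t=1: particles 0 and 1 swap velocities; positions: p0=0 p1=0 p2=12 p3=16; velocities now: v0=-4 v1=-3 v2=4 v3=4
Advance to t=2 (no further collisions before then); velocities: v0=-4 v1=-3 v2=4 v3=4; positions = -4 -3 16 20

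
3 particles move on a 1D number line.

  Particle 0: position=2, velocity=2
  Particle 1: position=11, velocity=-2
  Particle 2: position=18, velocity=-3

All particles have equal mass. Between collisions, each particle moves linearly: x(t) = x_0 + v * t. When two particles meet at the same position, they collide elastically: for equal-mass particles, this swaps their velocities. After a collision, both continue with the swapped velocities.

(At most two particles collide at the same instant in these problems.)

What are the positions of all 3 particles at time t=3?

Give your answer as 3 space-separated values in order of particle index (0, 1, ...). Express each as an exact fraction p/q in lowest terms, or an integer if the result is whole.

Answer: 5 8 9

Derivation:
Collision at t=9/4: particles 0 and 1 swap velocities; positions: p0=13/2 p1=13/2 p2=45/4; velocities now: v0=-2 v1=2 v2=-3
Advance to t=3 (no further collisions before then); velocities: v0=-2 v1=2 v2=-3; positions = 5 8 9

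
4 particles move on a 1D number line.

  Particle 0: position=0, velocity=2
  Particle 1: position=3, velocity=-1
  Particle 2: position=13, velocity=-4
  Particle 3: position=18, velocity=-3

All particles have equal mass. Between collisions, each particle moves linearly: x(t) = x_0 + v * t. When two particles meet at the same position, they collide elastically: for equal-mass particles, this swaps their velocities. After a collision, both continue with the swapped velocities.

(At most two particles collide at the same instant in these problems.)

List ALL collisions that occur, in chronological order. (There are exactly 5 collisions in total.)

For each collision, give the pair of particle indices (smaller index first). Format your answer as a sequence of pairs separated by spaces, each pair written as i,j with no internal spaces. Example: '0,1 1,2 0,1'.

Answer: 0,1 1,2 0,1 2,3 1,2

Derivation:
Collision at t=1: particles 0 and 1 swap velocities; positions: p0=2 p1=2 p2=9 p3=15; velocities now: v0=-1 v1=2 v2=-4 v3=-3
Collision at t=13/6: particles 1 and 2 swap velocities; positions: p0=5/6 p1=13/3 p2=13/3 p3=23/2; velocities now: v0=-1 v1=-4 v2=2 v3=-3
Collision at t=10/3: particles 0 and 1 swap velocities; positions: p0=-1/3 p1=-1/3 p2=20/3 p3=8; velocities now: v0=-4 v1=-1 v2=2 v3=-3
Collision at t=18/5: particles 2 and 3 swap velocities; positions: p0=-7/5 p1=-3/5 p2=36/5 p3=36/5; velocities now: v0=-4 v1=-1 v2=-3 v3=2
Collision at t=15/2: particles 1 and 2 swap velocities; positions: p0=-17 p1=-9/2 p2=-9/2 p3=15; velocities now: v0=-4 v1=-3 v2=-1 v3=2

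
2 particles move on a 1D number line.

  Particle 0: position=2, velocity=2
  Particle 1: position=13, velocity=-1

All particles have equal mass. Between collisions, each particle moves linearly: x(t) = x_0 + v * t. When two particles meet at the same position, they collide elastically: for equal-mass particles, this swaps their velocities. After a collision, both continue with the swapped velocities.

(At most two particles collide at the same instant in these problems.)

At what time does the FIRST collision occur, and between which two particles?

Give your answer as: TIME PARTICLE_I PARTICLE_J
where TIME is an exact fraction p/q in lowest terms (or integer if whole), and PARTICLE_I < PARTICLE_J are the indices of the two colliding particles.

Answer: 11/3 0 1

Derivation:
Pair (0,1): pos 2,13 vel 2,-1 -> gap=11, closing at 3/unit, collide at t=11/3
Earliest collision: t=11/3 between 0 and 1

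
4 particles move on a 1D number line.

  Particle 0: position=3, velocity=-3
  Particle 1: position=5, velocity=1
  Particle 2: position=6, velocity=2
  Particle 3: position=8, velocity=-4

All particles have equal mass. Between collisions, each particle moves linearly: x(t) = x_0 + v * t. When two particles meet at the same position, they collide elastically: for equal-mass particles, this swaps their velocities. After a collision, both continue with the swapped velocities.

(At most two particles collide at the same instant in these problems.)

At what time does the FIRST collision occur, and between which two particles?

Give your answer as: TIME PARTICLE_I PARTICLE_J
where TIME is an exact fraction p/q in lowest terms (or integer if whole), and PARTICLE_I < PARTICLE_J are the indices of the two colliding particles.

Answer: 1/3 2 3

Derivation:
Pair (0,1): pos 3,5 vel -3,1 -> not approaching (rel speed -4 <= 0)
Pair (1,2): pos 5,6 vel 1,2 -> not approaching (rel speed -1 <= 0)
Pair (2,3): pos 6,8 vel 2,-4 -> gap=2, closing at 6/unit, collide at t=1/3
Earliest collision: t=1/3 between 2 and 3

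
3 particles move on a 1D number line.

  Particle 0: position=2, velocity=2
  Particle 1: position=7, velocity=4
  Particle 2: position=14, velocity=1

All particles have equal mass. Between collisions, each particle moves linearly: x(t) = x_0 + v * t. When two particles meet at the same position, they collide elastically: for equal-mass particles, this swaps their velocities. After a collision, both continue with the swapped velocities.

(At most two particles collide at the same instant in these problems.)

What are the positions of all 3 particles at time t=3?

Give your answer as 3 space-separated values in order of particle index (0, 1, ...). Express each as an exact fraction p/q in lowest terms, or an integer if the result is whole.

Collision at t=7/3: particles 1 and 2 swap velocities; positions: p0=20/3 p1=49/3 p2=49/3; velocities now: v0=2 v1=1 v2=4
Advance to t=3 (no further collisions before then); velocities: v0=2 v1=1 v2=4; positions = 8 17 19

Answer: 8 17 19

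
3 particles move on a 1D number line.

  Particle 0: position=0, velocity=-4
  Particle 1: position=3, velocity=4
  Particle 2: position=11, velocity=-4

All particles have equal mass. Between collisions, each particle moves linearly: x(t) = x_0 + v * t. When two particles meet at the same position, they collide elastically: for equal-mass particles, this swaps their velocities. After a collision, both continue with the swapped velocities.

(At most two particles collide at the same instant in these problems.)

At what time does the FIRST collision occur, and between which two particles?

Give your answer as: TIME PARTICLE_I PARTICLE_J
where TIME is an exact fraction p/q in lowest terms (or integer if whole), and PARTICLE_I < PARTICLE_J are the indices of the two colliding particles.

Answer: 1 1 2

Derivation:
Pair (0,1): pos 0,3 vel -4,4 -> not approaching (rel speed -8 <= 0)
Pair (1,2): pos 3,11 vel 4,-4 -> gap=8, closing at 8/unit, collide at t=1
Earliest collision: t=1 between 1 and 2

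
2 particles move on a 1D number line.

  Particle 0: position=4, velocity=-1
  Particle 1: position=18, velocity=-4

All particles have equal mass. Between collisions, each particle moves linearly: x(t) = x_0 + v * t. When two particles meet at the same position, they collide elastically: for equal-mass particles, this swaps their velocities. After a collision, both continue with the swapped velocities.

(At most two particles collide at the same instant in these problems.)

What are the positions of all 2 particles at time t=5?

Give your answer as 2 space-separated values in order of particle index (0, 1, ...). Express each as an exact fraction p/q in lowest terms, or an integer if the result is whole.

Answer: -2 -1

Derivation:
Collision at t=14/3: particles 0 and 1 swap velocities; positions: p0=-2/3 p1=-2/3; velocities now: v0=-4 v1=-1
Advance to t=5 (no further collisions before then); velocities: v0=-4 v1=-1; positions = -2 -1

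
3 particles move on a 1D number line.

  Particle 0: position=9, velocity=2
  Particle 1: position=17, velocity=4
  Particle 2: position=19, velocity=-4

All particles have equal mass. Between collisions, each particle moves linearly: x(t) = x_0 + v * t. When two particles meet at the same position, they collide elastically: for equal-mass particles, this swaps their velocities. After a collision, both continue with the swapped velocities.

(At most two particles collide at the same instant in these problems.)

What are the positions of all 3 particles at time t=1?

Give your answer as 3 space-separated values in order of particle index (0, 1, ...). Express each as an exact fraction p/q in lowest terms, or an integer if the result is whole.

Collision at t=1/4: particles 1 and 2 swap velocities; positions: p0=19/2 p1=18 p2=18; velocities now: v0=2 v1=-4 v2=4
Advance to t=1 (no further collisions before then); velocities: v0=2 v1=-4 v2=4; positions = 11 15 21

Answer: 11 15 21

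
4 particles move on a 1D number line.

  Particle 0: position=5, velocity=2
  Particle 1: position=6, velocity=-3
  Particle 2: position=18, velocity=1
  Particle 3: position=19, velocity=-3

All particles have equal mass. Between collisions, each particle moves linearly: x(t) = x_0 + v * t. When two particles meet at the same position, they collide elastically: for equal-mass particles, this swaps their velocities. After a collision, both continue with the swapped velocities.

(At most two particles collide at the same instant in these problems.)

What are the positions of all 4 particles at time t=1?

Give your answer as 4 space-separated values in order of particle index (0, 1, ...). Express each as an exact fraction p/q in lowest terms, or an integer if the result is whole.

Collision at t=1/5: particles 0 and 1 swap velocities; positions: p0=27/5 p1=27/5 p2=91/5 p3=92/5; velocities now: v0=-3 v1=2 v2=1 v3=-3
Collision at t=1/4: particles 2 and 3 swap velocities; positions: p0=21/4 p1=11/2 p2=73/4 p3=73/4; velocities now: v0=-3 v1=2 v2=-3 v3=1
Advance to t=1 (no further collisions before then); velocities: v0=-3 v1=2 v2=-3 v3=1; positions = 3 7 16 19

Answer: 3 7 16 19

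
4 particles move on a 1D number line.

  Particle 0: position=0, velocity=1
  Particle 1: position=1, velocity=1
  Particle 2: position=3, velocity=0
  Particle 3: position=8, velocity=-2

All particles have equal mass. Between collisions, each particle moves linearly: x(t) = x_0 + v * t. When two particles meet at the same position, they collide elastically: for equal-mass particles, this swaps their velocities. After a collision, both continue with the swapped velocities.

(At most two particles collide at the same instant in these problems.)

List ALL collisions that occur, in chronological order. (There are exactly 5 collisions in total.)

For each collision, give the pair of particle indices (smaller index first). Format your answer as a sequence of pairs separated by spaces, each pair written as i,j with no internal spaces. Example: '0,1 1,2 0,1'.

Answer: 1,2 2,3 1,2 0,1 1,2

Derivation:
Collision at t=2: particles 1 and 2 swap velocities; positions: p0=2 p1=3 p2=3 p3=4; velocities now: v0=1 v1=0 v2=1 v3=-2
Collision at t=7/3: particles 2 and 3 swap velocities; positions: p0=7/3 p1=3 p2=10/3 p3=10/3; velocities now: v0=1 v1=0 v2=-2 v3=1
Collision at t=5/2: particles 1 and 2 swap velocities; positions: p0=5/2 p1=3 p2=3 p3=7/2; velocities now: v0=1 v1=-2 v2=0 v3=1
Collision at t=8/3: particles 0 and 1 swap velocities; positions: p0=8/3 p1=8/3 p2=3 p3=11/3; velocities now: v0=-2 v1=1 v2=0 v3=1
Collision at t=3: particles 1 and 2 swap velocities; positions: p0=2 p1=3 p2=3 p3=4; velocities now: v0=-2 v1=0 v2=1 v3=1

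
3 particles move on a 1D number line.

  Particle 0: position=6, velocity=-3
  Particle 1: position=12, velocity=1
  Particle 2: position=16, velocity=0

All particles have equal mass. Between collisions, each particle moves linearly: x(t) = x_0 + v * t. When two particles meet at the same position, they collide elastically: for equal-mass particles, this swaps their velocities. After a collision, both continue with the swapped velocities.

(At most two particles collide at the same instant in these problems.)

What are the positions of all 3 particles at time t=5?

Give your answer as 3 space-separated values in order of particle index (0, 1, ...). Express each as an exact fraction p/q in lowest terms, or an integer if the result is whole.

Answer: -9 16 17

Derivation:
Collision at t=4: particles 1 and 2 swap velocities; positions: p0=-6 p1=16 p2=16; velocities now: v0=-3 v1=0 v2=1
Advance to t=5 (no further collisions before then); velocities: v0=-3 v1=0 v2=1; positions = -9 16 17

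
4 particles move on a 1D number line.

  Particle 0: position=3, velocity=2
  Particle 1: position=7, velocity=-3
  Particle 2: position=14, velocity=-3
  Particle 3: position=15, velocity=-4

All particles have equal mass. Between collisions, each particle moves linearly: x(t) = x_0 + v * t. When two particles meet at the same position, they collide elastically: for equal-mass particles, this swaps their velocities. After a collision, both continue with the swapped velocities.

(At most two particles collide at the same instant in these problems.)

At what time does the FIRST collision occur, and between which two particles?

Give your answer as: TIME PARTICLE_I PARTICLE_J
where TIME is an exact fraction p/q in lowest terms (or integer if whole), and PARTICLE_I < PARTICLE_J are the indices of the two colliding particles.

Answer: 4/5 0 1

Derivation:
Pair (0,1): pos 3,7 vel 2,-3 -> gap=4, closing at 5/unit, collide at t=4/5
Pair (1,2): pos 7,14 vel -3,-3 -> not approaching (rel speed 0 <= 0)
Pair (2,3): pos 14,15 vel -3,-4 -> gap=1, closing at 1/unit, collide at t=1
Earliest collision: t=4/5 between 0 and 1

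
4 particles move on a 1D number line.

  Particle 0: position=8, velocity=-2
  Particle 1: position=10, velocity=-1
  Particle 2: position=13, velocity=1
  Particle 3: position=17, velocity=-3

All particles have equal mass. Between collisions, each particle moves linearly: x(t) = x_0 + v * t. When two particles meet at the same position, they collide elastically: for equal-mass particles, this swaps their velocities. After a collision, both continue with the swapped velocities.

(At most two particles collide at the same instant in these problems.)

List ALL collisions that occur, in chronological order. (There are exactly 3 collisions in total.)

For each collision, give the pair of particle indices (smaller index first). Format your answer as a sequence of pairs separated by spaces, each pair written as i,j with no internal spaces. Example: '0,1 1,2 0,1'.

Collision at t=1: particles 2 and 3 swap velocities; positions: p0=6 p1=9 p2=14 p3=14; velocities now: v0=-2 v1=-1 v2=-3 v3=1
Collision at t=7/2: particles 1 and 2 swap velocities; positions: p0=1 p1=13/2 p2=13/2 p3=33/2; velocities now: v0=-2 v1=-3 v2=-1 v3=1
Collision at t=9: particles 0 and 1 swap velocities; positions: p0=-10 p1=-10 p2=1 p3=22; velocities now: v0=-3 v1=-2 v2=-1 v3=1

Answer: 2,3 1,2 0,1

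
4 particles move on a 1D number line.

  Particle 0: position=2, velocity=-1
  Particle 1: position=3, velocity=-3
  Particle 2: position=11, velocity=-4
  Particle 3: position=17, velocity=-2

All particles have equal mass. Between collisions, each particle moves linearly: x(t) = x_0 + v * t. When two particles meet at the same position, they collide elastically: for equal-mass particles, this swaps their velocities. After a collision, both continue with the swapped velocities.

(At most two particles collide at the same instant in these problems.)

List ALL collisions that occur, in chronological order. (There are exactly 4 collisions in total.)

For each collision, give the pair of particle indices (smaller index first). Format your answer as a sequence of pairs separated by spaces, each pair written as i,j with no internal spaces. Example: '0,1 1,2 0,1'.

Answer: 0,1 1,2 0,1 2,3

Derivation:
Collision at t=1/2: particles 0 and 1 swap velocities; positions: p0=3/2 p1=3/2 p2=9 p3=16; velocities now: v0=-3 v1=-1 v2=-4 v3=-2
Collision at t=3: particles 1 and 2 swap velocities; positions: p0=-6 p1=-1 p2=-1 p3=11; velocities now: v0=-3 v1=-4 v2=-1 v3=-2
Collision at t=8: particles 0 and 1 swap velocities; positions: p0=-21 p1=-21 p2=-6 p3=1; velocities now: v0=-4 v1=-3 v2=-1 v3=-2
Collision at t=15: particles 2 and 3 swap velocities; positions: p0=-49 p1=-42 p2=-13 p3=-13; velocities now: v0=-4 v1=-3 v2=-2 v3=-1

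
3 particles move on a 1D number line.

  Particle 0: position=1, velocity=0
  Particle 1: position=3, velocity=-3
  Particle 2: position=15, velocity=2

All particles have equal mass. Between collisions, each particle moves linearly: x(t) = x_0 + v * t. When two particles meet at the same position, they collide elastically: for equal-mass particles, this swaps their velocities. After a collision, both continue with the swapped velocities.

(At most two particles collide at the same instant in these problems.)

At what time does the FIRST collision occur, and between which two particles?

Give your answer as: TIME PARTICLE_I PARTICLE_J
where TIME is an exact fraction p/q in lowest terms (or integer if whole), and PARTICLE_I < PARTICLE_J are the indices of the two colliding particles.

Answer: 2/3 0 1

Derivation:
Pair (0,1): pos 1,3 vel 0,-3 -> gap=2, closing at 3/unit, collide at t=2/3
Pair (1,2): pos 3,15 vel -3,2 -> not approaching (rel speed -5 <= 0)
Earliest collision: t=2/3 between 0 and 1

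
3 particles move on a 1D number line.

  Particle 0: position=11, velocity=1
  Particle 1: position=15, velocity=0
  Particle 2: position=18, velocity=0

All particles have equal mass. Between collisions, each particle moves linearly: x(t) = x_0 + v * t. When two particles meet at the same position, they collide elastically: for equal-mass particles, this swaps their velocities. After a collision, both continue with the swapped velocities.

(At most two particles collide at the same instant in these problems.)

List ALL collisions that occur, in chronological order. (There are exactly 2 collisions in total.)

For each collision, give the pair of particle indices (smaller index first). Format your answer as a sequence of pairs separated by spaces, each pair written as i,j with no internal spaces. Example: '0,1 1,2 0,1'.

Answer: 0,1 1,2

Derivation:
Collision at t=4: particles 0 and 1 swap velocities; positions: p0=15 p1=15 p2=18; velocities now: v0=0 v1=1 v2=0
Collision at t=7: particles 1 and 2 swap velocities; positions: p0=15 p1=18 p2=18; velocities now: v0=0 v1=0 v2=1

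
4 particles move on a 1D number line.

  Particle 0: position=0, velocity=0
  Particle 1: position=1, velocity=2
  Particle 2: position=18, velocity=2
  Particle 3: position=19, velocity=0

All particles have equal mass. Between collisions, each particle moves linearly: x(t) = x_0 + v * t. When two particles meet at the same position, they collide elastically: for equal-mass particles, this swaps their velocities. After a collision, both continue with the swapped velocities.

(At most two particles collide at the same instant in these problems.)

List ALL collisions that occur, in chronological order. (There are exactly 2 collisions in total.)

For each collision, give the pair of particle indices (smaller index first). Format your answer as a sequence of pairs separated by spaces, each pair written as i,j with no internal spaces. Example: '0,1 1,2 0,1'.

Answer: 2,3 1,2

Derivation:
Collision at t=1/2: particles 2 and 3 swap velocities; positions: p0=0 p1=2 p2=19 p3=19; velocities now: v0=0 v1=2 v2=0 v3=2
Collision at t=9: particles 1 and 2 swap velocities; positions: p0=0 p1=19 p2=19 p3=36; velocities now: v0=0 v1=0 v2=2 v3=2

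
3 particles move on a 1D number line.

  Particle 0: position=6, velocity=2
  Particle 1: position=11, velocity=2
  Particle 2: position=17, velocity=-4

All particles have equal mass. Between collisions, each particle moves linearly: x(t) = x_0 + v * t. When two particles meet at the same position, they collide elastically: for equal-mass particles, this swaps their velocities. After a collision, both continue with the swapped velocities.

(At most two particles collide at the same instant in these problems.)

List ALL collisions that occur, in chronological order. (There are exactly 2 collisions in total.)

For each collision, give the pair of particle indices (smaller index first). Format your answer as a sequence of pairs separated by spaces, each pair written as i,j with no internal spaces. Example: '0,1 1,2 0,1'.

Answer: 1,2 0,1

Derivation:
Collision at t=1: particles 1 and 2 swap velocities; positions: p0=8 p1=13 p2=13; velocities now: v0=2 v1=-4 v2=2
Collision at t=11/6: particles 0 and 1 swap velocities; positions: p0=29/3 p1=29/3 p2=44/3; velocities now: v0=-4 v1=2 v2=2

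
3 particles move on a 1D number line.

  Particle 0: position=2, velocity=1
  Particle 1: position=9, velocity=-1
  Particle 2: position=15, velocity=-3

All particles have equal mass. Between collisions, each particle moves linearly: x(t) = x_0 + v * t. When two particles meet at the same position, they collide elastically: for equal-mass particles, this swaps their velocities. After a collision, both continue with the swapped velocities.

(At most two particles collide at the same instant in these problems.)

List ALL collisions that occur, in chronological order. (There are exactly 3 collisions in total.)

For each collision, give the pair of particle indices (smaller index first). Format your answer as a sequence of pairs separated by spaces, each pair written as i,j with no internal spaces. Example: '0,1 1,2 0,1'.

Answer: 1,2 0,1 1,2

Derivation:
Collision at t=3: particles 1 and 2 swap velocities; positions: p0=5 p1=6 p2=6; velocities now: v0=1 v1=-3 v2=-1
Collision at t=13/4: particles 0 and 1 swap velocities; positions: p0=21/4 p1=21/4 p2=23/4; velocities now: v0=-3 v1=1 v2=-1
Collision at t=7/2: particles 1 and 2 swap velocities; positions: p0=9/2 p1=11/2 p2=11/2; velocities now: v0=-3 v1=-1 v2=1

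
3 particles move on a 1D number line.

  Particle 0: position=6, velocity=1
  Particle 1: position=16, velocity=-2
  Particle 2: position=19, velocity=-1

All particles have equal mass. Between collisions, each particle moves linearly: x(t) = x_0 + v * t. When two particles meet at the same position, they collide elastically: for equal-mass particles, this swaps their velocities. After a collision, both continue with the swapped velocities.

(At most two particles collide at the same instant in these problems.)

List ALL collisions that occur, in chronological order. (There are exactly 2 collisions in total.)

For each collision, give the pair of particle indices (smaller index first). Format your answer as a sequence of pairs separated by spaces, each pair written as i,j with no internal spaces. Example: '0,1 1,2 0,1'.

Answer: 0,1 1,2

Derivation:
Collision at t=10/3: particles 0 and 1 swap velocities; positions: p0=28/3 p1=28/3 p2=47/3; velocities now: v0=-2 v1=1 v2=-1
Collision at t=13/2: particles 1 and 2 swap velocities; positions: p0=3 p1=25/2 p2=25/2; velocities now: v0=-2 v1=-1 v2=1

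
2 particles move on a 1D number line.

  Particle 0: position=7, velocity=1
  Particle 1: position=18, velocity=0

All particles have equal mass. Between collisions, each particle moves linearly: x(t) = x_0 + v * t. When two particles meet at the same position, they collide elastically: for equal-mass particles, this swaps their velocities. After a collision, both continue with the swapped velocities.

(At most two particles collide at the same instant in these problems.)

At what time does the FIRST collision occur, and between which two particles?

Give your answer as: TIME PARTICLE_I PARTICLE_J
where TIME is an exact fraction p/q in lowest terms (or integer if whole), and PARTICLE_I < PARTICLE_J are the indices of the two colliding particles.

Pair (0,1): pos 7,18 vel 1,0 -> gap=11, closing at 1/unit, collide at t=11
Earliest collision: t=11 between 0 and 1

Answer: 11 0 1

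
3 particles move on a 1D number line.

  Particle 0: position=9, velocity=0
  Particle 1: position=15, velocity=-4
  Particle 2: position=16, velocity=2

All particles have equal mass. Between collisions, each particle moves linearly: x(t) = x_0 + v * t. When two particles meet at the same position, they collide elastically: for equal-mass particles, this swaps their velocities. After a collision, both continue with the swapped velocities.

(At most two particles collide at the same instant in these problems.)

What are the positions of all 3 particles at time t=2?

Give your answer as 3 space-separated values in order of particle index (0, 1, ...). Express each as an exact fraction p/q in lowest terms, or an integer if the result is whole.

Collision at t=3/2: particles 0 and 1 swap velocities; positions: p0=9 p1=9 p2=19; velocities now: v0=-4 v1=0 v2=2
Advance to t=2 (no further collisions before then); velocities: v0=-4 v1=0 v2=2; positions = 7 9 20

Answer: 7 9 20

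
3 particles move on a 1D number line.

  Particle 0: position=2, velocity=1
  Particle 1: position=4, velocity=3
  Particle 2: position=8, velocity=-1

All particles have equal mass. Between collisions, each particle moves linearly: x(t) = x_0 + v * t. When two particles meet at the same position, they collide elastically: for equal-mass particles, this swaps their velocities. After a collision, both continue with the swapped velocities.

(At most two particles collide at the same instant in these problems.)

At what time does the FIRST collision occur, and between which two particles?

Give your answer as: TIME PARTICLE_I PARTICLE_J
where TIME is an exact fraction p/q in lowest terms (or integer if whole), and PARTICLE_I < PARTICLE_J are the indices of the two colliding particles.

Pair (0,1): pos 2,4 vel 1,3 -> not approaching (rel speed -2 <= 0)
Pair (1,2): pos 4,8 vel 3,-1 -> gap=4, closing at 4/unit, collide at t=1
Earliest collision: t=1 between 1 and 2

Answer: 1 1 2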